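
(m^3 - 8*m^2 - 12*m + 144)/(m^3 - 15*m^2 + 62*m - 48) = (m^2 - 2*m - 24)/(m^2 - 9*m + 8)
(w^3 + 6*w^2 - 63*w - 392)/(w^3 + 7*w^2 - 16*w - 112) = (w^2 - w - 56)/(w^2 - 16)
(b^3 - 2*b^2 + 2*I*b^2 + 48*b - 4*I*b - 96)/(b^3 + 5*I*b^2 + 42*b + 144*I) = (b - 2)/(b + 3*I)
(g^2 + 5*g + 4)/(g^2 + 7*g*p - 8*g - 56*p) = (g^2 + 5*g + 4)/(g^2 + 7*g*p - 8*g - 56*p)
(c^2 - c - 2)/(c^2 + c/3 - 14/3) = 3*(c + 1)/(3*c + 7)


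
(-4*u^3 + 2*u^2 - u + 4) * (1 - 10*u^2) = 40*u^5 - 20*u^4 + 6*u^3 - 38*u^2 - u + 4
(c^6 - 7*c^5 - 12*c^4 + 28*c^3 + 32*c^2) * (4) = 4*c^6 - 28*c^5 - 48*c^4 + 112*c^3 + 128*c^2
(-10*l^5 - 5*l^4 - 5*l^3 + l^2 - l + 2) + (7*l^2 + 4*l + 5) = -10*l^5 - 5*l^4 - 5*l^3 + 8*l^2 + 3*l + 7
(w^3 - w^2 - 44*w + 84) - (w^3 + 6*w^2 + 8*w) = -7*w^2 - 52*w + 84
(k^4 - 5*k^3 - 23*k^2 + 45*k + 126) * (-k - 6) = -k^5 - k^4 + 53*k^3 + 93*k^2 - 396*k - 756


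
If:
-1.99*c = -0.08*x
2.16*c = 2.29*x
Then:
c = 0.00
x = 0.00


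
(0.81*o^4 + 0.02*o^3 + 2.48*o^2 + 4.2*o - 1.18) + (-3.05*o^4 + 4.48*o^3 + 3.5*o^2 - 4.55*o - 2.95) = -2.24*o^4 + 4.5*o^3 + 5.98*o^2 - 0.35*o - 4.13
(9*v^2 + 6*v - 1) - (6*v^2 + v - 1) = 3*v^2 + 5*v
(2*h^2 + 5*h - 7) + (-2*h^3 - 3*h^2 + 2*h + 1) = -2*h^3 - h^2 + 7*h - 6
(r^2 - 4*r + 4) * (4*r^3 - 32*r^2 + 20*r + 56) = 4*r^5 - 48*r^4 + 164*r^3 - 152*r^2 - 144*r + 224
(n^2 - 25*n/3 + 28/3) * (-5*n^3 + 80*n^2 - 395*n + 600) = -5*n^5 + 365*n^4/3 - 3325*n^3/3 + 13915*n^2/3 - 26060*n/3 + 5600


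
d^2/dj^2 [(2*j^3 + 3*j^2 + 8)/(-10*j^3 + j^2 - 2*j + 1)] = 2*(-320*j^6 + 120*j^5 - 4740*j^4 + 418*j^3 - 483*j^2 - 198*j - 27)/(1000*j^9 - 300*j^8 + 630*j^7 - 421*j^6 + 186*j^5 - 135*j^4 + 50*j^3 - 15*j^2 + 6*j - 1)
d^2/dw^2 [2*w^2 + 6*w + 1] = 4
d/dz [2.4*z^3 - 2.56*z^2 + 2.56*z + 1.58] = 7.2*z^2 - 5.12*z + 2.56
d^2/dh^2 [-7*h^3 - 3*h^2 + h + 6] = -42*h - 6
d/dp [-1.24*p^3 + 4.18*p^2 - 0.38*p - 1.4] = -3.72*p^2 + 8.36*p - 0.38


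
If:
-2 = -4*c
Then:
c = 1/2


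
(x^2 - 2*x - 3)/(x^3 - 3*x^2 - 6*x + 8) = (x^2 - 2*x - 3)/(x^3 - 3*x^2 - 6*x + 8)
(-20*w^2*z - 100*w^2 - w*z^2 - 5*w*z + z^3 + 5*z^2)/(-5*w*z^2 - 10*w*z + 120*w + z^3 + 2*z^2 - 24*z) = (4*w*z + 20*w + z^2 + 5*z)/(z^2 + 2*z - 24)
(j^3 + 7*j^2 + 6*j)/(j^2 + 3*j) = (j^2 + 7*j + 6)/(j + 3)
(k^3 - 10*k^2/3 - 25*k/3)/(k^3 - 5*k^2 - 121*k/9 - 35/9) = 3*k*(k - 5)/(3*k^2 - 20*k - 7)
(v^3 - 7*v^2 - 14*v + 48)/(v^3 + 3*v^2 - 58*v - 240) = (v^2 + v - 6)/(v^2 + 11*v + 30)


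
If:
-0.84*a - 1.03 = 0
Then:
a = -1.23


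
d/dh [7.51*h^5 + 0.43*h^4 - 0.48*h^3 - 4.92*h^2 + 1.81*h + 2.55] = 37.55*h^4 + 1.72*h^3 - 1.44*h^2 - 9.84*h + 1.81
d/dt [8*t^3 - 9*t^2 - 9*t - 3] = 24*t^2 - 18*t - 9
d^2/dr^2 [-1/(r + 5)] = -2/(r + 5)^3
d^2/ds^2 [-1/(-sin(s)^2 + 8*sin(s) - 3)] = 2*(-2*sin(s)^4 + 12*sin(s)^3 - 23*sin(s)^2 - 36*sin(s) + 61)/(sin(s)^2 - 8*sin(s) + 3)^3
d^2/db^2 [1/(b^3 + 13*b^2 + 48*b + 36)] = 2*(6*b^2 + 32*b + 51)/(b^7 + 27*b^6 + 291*b^5 + 1585*b^4 + 4560*b^3 + 6696*b^2 + 4752*b + 1296)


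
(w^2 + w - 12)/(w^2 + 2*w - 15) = (w + 4)/(w + 5)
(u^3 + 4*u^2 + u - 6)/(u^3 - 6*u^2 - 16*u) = (u^2 + 2*u - 3)/(u*(u - 8))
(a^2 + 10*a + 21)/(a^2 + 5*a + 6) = (a + 7)/(a + 2)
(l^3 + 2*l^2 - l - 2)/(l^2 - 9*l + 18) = (l^3 + 2*l^2 - l - 2)/(l^2 - 9*l + 18)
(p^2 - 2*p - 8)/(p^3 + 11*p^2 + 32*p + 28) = (p - 4)/(p^2 + 9*p + 14)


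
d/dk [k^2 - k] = 2*k - 1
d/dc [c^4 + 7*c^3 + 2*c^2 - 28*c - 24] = 4*c^3 + 21*c^2 + 4*c - 28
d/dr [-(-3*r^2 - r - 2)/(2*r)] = 3/2 - 1/r^2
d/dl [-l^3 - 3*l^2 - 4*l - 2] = -3*l^2 - 6*l - 4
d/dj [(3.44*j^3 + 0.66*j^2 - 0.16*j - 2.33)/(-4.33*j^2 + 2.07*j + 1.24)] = (-14.8952*j^4 + 14.2416*j^3 + 13.4702*j^2 - 18.541*j + 4.6247)/(18.7489*j^4 - 17.9262*j^3 - 6.4535*j^2 + 5.1336*j + 1.5376)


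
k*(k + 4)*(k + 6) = k^3 + 10*k^2 + 24*k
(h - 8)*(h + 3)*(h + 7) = h^3 + 2*h^2 - 59*h - 168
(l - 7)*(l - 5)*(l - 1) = l^3 - 13*l^2 + 47*l - 35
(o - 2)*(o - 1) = o^2 - 3*o + 2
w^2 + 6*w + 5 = (w + 1)*(w + 5)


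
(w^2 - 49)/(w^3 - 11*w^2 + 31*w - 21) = (w + 7)/(w^2 - 4*w + 3)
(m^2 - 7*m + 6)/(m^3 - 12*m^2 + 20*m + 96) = (m - 1)/(m^2 - 6*m - 16)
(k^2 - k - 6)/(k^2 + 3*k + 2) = (k - 3)/(k + 1)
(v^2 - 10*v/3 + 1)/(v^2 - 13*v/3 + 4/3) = (v - 3)/(v - 4)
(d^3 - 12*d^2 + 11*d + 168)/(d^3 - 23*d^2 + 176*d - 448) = (d + 3)/(d - 8)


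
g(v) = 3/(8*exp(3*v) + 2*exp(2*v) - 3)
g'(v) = 3*(-24*exp(3*v) - 4*exp(2*v))/(8*exp(3*v) + 2*exp(2*v) - 3)^2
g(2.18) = 0.00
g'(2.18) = -0.00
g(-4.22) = -1.00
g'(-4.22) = -0.00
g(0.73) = 0.04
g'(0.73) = -0.12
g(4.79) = 0.00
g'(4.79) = -0.00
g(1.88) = 0.00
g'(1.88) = -0.00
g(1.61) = 0.00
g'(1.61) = -0.01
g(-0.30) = 2.22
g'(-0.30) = -19.67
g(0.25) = 0.17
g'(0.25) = -0.58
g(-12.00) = -1.00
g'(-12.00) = 0.00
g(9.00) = 0.00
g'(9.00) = 0.00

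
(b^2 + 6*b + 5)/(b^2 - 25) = (b + 1)/(b - 5)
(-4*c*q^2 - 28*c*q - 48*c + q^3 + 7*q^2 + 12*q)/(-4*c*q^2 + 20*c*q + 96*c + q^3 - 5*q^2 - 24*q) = (q + 4)/(q - 8)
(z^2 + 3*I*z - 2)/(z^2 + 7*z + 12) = (z^2 + 3*I*z - 2)/(z^2 + 7*z + 12)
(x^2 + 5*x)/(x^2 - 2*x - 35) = x/(x - 7)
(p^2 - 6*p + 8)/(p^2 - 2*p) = (p - 4)/p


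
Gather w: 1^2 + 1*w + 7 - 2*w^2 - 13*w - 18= -2*w^2 - 12*w - 10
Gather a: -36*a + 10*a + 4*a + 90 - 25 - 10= 55 - 22*a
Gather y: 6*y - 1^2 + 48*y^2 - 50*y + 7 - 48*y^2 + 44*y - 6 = 0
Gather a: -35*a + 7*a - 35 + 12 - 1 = -28*a - 24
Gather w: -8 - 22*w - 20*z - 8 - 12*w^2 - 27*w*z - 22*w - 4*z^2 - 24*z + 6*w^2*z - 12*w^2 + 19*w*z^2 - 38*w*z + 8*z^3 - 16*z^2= w^2*(6*z - 24) + w*(19*z^2 - 65*z - 44) + 8*z^3 - 20*z^2 - 44*z - 16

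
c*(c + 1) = c^2 + c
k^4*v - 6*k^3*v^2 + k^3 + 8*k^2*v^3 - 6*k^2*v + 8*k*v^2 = k*(k - 4*v)*(k - 2*v)*(k*v + 1)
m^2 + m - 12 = (m - 3)*(m + 4)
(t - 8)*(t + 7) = t^2 - t - 56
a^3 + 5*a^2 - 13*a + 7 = (a - 1)^2*(a + 7)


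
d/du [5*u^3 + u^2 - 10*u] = 15*u^2 + 2*u - 10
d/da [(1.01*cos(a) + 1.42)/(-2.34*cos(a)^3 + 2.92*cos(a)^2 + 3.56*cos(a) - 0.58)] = (-4.7268*cos(a)^3 - 7.0192*cos(a)^2 + 8.2928*cos(a) + 5.641)*sin(a)/(5.4756*cos(a)^6 - 13.6656*cos(a)^5 - 8.1344*cos(a)^4 + 23.5048*cos(a)^3 + 9.2864*cos(a)^2 - 4.1296*cos(a) + 0.3364)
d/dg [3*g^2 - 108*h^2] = 6*g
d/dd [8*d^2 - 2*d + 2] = 16*d - 2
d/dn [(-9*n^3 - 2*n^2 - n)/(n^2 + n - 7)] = (-9*n^4 - 18*n^3 + 188*n^2 + 28*n + 7)/(n^4 + 2*n^3 - 13*n^2 - 14*n + 49)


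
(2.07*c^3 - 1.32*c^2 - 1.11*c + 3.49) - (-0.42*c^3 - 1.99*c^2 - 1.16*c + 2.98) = 2.49*c^3 + 0.67*c^2 + 0.0499999999999998*c + 0.51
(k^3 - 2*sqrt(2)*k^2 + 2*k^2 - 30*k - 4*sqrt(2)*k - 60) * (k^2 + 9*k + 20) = k^5 - 2*sqrt(2)*k^4 + 11*k^4 - 22*sqrt(2)*k^3 + 8*k^3 - 290*k^2 - 76*sqrt(2)*k^2 - 1140*k - 80*sqrt(2)*k - 1200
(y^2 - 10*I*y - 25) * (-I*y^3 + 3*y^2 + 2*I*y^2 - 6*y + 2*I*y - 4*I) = -I*y^5 - 7*y^4 + 2*I*y^4 + 14*y^3 - 3*I*y^3 - 55*y^2 + 6*I*y^2 + 110*y - 50*I*y + 100*I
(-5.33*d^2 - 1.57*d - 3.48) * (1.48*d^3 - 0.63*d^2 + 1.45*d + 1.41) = -7.8884*d^5 + 1.0343*d^4 - 11.8898*d^3 - 7.5994*d^2 - 7.2597*d - 4.9068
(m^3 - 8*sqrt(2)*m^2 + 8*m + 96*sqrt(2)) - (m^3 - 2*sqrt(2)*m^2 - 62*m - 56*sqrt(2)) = -6*sqrt(2)*m^2 + 70*m + 152*sqrt(2)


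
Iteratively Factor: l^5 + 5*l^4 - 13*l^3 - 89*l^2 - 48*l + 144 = (l - 1)*(l^4 + 6*l^3 - 7*l^2 - 96*l - 144) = (l - 1)*(l + 3)*(l^3 + 3*l^2 - 16*l - 48) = (l - 1)*(l + 3)*(l + 4)*(l^2 - l - 12) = (l - 4)*(l - 1)*(l + 3)*(l + 4)*(l + 3)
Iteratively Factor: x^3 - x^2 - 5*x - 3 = (x + 1)*(x^2 - 2*x - 3) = (x - 3)*(x + 1)*(x + 1)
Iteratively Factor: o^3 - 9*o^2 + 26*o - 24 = (o - 4)*(o^2 - 5*o + 6) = (o - 4)*(o - 2)*(o - 3)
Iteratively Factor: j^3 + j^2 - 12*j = (j - 3)*(j^2 + 4*j) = (j - 3)*(j + 4)*(j)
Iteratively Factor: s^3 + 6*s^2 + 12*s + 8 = (s + 2)*(s^2 + 4*s + 4) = (s + 2)^2*(s + 2)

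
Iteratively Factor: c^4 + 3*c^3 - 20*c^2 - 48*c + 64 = (c + 4)*(c^3 - c^2 - 16*c + 16) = (c - 1)*(c + 4)*(c^2 - 16) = (c - 4)*(c - 1)*(c + 4)*(c + 4)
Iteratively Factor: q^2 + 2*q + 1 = (q + 1)*(q + 1)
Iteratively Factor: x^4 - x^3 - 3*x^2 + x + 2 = (x - 2)*(x^3 + x^2 - x - 1) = (x - 2)*(x + 1)*(x^2 - 1) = (x - 2)*(x + 1)^2*(x - 1)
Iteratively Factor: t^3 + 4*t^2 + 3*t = (t + 1)*(t^2 + 3*t) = (t + 1)*(t + 3)*(t)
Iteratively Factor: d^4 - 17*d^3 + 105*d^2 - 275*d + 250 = (d - 5)*(d^3 - 12*d^2 + 45*d - 50) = (d - 5)^2*(d^2 - 7*d + 10) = (d - 5)^3*(d - 2)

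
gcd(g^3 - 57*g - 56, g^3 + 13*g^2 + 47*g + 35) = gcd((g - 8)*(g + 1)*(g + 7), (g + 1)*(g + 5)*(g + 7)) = g^2 + 8*g + 7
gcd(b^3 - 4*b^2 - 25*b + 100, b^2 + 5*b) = b + 5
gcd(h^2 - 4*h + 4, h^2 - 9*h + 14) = h - 2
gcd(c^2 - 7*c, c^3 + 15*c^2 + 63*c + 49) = 1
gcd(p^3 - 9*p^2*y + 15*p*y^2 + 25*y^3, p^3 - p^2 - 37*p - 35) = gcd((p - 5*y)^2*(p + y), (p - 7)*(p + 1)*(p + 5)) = 1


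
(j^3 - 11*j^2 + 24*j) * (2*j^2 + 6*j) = 2*j^5 - 16*j^4 - 18*j^3 + 144*j^2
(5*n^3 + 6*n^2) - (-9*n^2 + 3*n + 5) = 5*n^3 + 15*n^2 - 3*n - 5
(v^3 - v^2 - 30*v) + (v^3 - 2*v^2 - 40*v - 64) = 2*v^3 - 3*v^2 - 70*v - 64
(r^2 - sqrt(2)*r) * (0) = 0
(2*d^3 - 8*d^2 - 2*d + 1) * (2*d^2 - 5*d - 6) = 4*d^5 - 26*d^4 + 24*d^3 + 60*d^2 + 7*d - 6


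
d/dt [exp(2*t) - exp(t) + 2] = (2*exp(t) - 1)*exp(t)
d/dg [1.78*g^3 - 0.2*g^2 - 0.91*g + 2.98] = 5.34*g^2 - 0.4*g - 0.91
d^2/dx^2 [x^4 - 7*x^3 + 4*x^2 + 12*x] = 12*x^2 - 42*x + 8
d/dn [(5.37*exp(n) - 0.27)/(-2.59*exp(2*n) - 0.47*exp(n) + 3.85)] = (13.9083*exp(2*n) - 1.3986*exp(n) + 20.5476)*exp(n)/(6.7081*exp(4*n) + 2.4346*exp(3*n) - 19.7221*exp(2*n) - 3.619*exp(n) + 14.8225)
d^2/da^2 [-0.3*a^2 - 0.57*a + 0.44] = -0.600000000000000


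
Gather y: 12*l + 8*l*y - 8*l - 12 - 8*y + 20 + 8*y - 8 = 8*l*y + 4*l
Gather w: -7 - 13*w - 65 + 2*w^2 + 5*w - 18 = 2*w^2 - 8*w - 90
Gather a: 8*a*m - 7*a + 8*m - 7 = a*(8*m - 7) + 8*m - 7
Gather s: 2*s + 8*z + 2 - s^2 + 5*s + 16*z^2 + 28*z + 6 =-s^2 + 7*s + 16*z^2 + 36*z + 8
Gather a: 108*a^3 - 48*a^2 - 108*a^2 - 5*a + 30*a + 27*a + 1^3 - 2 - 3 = 108*a^3 - 156*a^2 + 52*a - 4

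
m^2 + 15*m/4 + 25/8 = (m + 5/4)*(m + 5/2)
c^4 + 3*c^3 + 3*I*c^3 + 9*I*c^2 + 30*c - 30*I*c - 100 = (c - 2)*(c + 5)*(c - 2*I)*(c + 5*I)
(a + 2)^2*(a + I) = a^3 + 4*a^2 + I*a^2 + 4*a + 4*I*a + 4*I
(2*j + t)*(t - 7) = 2*j*t - 14*j + t^2 - 7*t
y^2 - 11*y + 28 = (y - 7)*(y - 4)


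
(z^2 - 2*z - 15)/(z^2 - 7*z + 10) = (z + 3)/(z - 2)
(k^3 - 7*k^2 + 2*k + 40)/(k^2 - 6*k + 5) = (k^2 - 2*k - 8)/(k - 1)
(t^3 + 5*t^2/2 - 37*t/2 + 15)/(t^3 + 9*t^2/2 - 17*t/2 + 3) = (2*t - 5)/(2*t - 1)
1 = 1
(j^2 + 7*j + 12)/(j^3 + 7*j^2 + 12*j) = 1/j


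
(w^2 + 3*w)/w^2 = (w + 3)/w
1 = 1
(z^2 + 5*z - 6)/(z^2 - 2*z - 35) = (-z^2 - 5*z + 6)/(-z^2 + 2*z + 35)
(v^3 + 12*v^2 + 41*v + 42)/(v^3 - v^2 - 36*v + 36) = (v^3 + 12*v^2 + 41*v + 42)/(v^3 - v^2 - 36*v + 36)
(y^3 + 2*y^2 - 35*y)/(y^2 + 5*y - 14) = y*(y - 5)/(y - 2)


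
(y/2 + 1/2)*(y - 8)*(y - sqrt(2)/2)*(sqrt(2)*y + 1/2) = sqrt(2)*y^4/2 - 7*sqrt(2)*y^3/2 - y^3/4 - 33*sqrt(2)*y^2/8 + 7*y^2/4 + 7*sqrt(2)*y/8 + 2*y + sqrt(2)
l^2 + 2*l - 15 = (l - 3)*(l + 5)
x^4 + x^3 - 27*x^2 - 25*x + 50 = (x - 5)*(x - 1)*(x + 2)*(x + 5)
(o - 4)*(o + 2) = o^2 - 2*o - 8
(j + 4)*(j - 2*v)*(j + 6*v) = j^3 + 4*j^2*v + 4*j^2 - 12*j*v^2 + 16*j*v - 48*v^2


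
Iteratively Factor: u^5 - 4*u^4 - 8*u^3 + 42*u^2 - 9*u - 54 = (u + 3)*(u^4 - 7*u^3 + 13*u^2 + 3*u - 18) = (u - 2)*(u + 3)*(u^3 - 5*u^2 + 3*u + 9) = (u - 3)*(u - 2)*(u + 3)*(u^2 - 2*u - 3) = (u - 3)^2*(u - 2)*(u + 3)*(u + 1)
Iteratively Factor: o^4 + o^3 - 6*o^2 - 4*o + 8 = (o - 1)*(o^3 + 2*o^2 - 4*o - 8) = (o - 2)*(o - 1)*(o^2 + 4*o + 4) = (o - 2)*(o - 1)*(o + 2)*(o + 2)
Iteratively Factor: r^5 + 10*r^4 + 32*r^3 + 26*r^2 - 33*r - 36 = (r + 1)*(r^4 + 9*r^3 + 23*r^2 + 3*r - 36) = (r + 1)*(r + 4)*(r^3 + 5*r^2 + 3*r - 9) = (r - 1)*(r + 1)*(r + 4)*(r^2 + 6*r + 9) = (r - 1)*(r + 1)*(r + 3)*(r + 4)*(r + 3)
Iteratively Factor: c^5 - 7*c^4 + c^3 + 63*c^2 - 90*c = (c - 3)*(c^4 - 4*c^3 - 11*c^2 + 30*c) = (c - 3)*(c - 2)*(c^3 - 2*c^2 - 15*c) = c*(c - 3)*(c - 2)*(c^2 - 2*c - 15) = c*(c - 3)*(c - 2)*(c + 3)*(c - 5)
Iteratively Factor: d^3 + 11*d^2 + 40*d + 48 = (d + 4)*(d^2 + 7*d + 12) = (d + 4)^2*(d + 3)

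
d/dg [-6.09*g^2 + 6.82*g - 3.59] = 6.82 - 12.18*g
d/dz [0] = 0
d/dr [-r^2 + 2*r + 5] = 2 - 2*r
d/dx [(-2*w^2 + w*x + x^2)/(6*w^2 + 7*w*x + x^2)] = 2*w*(10*w^2 + 8*w*x + 3*x^2)/(36*w^4 + 84*w^3*x + 61*w^2*x^2 + 14*w*x^3 + x^4)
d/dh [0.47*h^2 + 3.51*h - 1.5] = 0.94*h + 3.51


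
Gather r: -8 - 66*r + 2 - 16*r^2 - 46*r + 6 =-16*r^2 - 112*r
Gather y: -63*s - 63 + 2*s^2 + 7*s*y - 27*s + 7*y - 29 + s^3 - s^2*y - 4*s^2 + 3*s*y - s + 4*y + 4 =s^3 - 2*s^2 - 91*s + y*(-s^2 + 10*s + 11) - 88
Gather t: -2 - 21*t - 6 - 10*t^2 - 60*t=-10*t^2 - 81*t - 8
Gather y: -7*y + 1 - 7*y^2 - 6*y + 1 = -7*y^2 - 13*y + 2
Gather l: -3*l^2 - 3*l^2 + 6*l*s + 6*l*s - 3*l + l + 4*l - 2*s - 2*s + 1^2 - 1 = -6*l^2 + l*(12*s + 2) - 4*s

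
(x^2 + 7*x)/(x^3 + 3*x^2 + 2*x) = (x + 7)/(x^2 + 3*x + 2)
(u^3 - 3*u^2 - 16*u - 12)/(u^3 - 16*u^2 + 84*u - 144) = (u^2 + 3*u + 2)/(u^2 - 10*u + 24)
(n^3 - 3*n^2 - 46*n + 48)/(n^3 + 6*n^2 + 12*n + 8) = (n^3 - 3*n^2 - 46*n + 48)/(n^3 + 6*n^2 + 12*n + 8)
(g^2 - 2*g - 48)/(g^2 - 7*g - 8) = (g + 6)/(g + 1)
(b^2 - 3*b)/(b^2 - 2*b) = (b - 3)/(b - 2)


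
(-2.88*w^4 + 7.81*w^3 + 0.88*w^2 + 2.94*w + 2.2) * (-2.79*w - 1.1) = 8.0352*w^5 - 18.6219*w^4 - 11.0462*w^3 - 9.1706*w^2 - 9.372*w - 2.42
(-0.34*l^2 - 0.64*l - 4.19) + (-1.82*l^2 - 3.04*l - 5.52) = -2.16*l^2 - 3.68*l - 9.71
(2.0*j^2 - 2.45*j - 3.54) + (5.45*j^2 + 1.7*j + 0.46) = 7.45*j^2 - 0.75*j - 3.08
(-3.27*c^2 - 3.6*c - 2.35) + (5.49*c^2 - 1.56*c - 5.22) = 2.22*c^2 - 5.16*c - 7.57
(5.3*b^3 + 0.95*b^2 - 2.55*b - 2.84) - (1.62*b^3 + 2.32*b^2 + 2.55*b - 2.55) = 3.68*b^3 - 1.37*b^2 - 5.1*b - 0.29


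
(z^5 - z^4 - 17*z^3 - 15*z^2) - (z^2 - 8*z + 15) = z^5 - z^4 - 17*z^3 - 16*z^2 + 8*z - 15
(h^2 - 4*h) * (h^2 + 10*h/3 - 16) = h^4 - 2*h^3/3 - 88*h^2/3 + 64*h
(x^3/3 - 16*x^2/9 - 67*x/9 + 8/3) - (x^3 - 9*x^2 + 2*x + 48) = -2*x^3/3 + 65*x^2/9 - 85*x/9 - 136/3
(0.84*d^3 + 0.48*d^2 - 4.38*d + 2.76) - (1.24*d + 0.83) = 0.84*d^3 + 0.48*d^2 - 5.62*d + 1.93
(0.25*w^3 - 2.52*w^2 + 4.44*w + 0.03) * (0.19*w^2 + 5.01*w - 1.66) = 0.0475*w^5 + 0.7737*w^4 - 12.1966*w^3 + 26.4333*w^2 - 7.2201*w - 0.0498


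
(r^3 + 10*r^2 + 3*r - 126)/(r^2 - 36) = (r^2 + 4*r - 21)/(r - 6)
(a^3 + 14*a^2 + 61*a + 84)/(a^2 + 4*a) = a + 10 + 21/a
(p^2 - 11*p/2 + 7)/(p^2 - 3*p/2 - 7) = (p - 2)/(p + 2)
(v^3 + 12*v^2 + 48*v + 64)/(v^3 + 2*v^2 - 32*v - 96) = (v + 4)/(v - 6)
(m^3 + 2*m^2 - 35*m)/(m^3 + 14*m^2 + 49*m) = (m - 5)/(m + 7)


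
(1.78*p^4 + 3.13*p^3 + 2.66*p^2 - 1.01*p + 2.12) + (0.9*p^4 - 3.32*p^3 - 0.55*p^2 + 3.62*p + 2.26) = 2.68*p^4 - 0.19*p^3 + 2.11*p^2 + 2.61*p + 4.38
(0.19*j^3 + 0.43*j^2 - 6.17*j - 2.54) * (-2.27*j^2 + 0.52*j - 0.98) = -0.4313*j^5 - 0.8773*j^4 + 14.0433*j^3 + 2.136*j^2 + 4.7258*j + 2.4892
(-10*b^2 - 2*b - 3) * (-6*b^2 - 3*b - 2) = 60*b^4 + 42*b^3 + 44*b^2 + 13*b + 6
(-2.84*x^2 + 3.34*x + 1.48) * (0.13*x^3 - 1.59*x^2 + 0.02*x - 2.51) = -0.3692*x^5 + 4.9498*x^4 - 5.175*x^3 + 4.842*x^2 - 8.3538*x - 3.7148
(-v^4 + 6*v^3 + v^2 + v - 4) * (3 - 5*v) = 5*v^5 - 33*v^4 + 13*v^3 - 2*v^2 + 23*v - 12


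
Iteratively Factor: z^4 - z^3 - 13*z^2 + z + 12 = (z + 1)*(z^3 - 2*z^2 - 11*z + 12) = (z + 1)*(z + 3)*(z^2 - 5*z + 4) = (z - 1)*(z + 1)*(z + 3)*(z - 4)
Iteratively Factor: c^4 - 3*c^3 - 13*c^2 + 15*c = (c - 1)*(c^3 - 2*c^2 - 15*c) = c*(c - 1)*(c^2 - 2*c - 15) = c*(c - 1)*(c + 3)*(c - 5)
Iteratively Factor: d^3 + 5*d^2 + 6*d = (d + 2)*(d^2 + 3*d) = d*(d + 2)*(d + 3)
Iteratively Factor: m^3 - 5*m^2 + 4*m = (m - 1)*(m^2 - 4*m) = (m - 4)*(m - 1)*(m)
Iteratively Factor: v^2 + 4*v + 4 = (v + 2)*(v + 2)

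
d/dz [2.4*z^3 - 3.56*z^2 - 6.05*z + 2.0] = 7.2*z^2 - 7.12*z - 6.05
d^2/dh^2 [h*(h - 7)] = 2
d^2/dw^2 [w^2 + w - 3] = 2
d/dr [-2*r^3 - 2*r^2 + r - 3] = -6*r^2 - 4*r + 1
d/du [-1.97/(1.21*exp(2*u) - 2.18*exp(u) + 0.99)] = (4.7674*exp(u) - 4.2946)*exp(u)/(1.21*exp(2*u) - 2.18*exp(u) + 0.99)^2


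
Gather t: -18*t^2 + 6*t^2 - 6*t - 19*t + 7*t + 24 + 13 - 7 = -12*t^2 - 18*t + 30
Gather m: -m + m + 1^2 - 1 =0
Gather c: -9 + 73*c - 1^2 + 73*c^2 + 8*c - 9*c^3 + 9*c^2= -9*c^3 + 82*c^2 + 81*c - 10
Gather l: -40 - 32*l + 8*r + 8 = -32*l + 8*r - 32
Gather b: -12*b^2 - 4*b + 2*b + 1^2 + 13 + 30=-12*b^2 - 2*b + 44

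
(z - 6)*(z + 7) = z^2 + z - 42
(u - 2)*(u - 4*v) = u^2 - 4*u*v - 2*u + 8*v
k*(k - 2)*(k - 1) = k^3 - 3*k^2 + 2*k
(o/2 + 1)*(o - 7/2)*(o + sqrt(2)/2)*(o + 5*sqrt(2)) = o^4/2 - 3*o^3/4 + 11*sqrt(2)*o^3/4 - 33*sqrt(2)*o^2/8 - o^2 - 77*sqrt(2)*o/4 - 15*o/4 - 35/2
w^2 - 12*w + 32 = (w - 8)*(w - 4)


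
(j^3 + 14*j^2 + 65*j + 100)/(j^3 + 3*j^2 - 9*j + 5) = (j^2 + 9*j + 20)/(j^2 - 2*j + 1)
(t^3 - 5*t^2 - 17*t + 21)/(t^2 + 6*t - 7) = (t^2 - 4*t - 21)/(t + 7)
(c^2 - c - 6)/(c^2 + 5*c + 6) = (c - 3)/(c + 3)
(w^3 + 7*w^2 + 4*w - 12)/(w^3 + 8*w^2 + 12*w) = (w - 1)/w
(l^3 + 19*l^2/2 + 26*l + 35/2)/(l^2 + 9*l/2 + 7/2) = l + 5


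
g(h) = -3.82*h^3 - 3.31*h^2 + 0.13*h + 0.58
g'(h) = -11.46*h^2 - 6.62*h + 0.13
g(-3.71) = 149.61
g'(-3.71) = -133.05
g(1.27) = -12.42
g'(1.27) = -26.76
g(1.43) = -17.17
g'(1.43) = -32.77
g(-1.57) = 7.00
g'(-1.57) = -17.72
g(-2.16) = 23.35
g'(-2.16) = -39.04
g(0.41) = -0.19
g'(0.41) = -4.51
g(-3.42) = 114.23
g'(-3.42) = -111.27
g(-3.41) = 113.12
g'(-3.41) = -110.55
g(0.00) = 0.58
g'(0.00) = 0.13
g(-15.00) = 12146.38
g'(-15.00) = -2479.07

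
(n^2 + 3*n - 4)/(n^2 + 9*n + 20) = (n - 1)/(n + 5)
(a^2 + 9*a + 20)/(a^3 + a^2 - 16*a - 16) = (a + 5)/(a^2 - 3*a - 4)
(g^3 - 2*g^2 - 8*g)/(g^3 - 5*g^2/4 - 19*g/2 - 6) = 4*g/(4*g + 3)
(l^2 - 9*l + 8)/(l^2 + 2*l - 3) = (l - 8)/(l + 3)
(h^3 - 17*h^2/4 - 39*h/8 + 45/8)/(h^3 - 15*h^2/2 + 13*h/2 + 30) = (h - 3/4)/(h - 4)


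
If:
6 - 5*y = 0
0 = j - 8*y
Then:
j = 48/5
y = 6/5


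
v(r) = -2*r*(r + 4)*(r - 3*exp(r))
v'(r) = -2*r*(1 - 3*exp(r))*(r + 4) - 2*r*(r - 3*exp(r)) - 2*(r + 4)*(r - 3*exp(r))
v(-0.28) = -5.31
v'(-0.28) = 14.89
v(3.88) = 8645.99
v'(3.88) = 12147.65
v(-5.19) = 64.31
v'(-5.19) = -78.58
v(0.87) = 53.31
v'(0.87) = 124.42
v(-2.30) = -20.34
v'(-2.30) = 2.35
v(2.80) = 1772.01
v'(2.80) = 2734.01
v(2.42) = 973.12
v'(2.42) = 1570.94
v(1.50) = 197.09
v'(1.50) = 372.57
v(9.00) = 5686258.92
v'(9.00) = 6757342.00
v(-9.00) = 810.03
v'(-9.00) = -341.98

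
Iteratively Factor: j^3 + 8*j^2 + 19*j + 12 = (j + 3)*(j^2 + 5*j + 4) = (j + 1)*(j + 3)*(j + 4)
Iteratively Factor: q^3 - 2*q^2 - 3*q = (q)*(q^2 - 2*q - 3) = q*(q + 1)*(q - 3)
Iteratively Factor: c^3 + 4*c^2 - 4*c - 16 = (c + 4)*(c^2 - 4) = (c - 2)*(c + 4)*(c + 2)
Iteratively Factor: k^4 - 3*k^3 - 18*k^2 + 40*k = (k + 4)*(k^3 - 7*k^2 + 10*k) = (k - 2)*(k + 4)*(k^2 - 5*k) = k*(k - 2)*(k + 4)*(k - 5)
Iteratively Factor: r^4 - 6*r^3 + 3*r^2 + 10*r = (r - 2)*(r^3 - 4*r^2 - 5*r) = (r - 5)*(r - 2)*(r^2 + r) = (r - 5)*(r - 2)*(r + 1)*(r)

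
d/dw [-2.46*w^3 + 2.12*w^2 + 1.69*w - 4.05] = -7.38*w^2 + 4.24*w + 1.69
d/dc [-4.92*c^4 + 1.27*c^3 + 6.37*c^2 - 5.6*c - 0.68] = -19.68*c^3 + 3.81*c^2 + 12.74*c - 5.6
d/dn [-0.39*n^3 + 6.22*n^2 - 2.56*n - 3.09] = -1.17*n^2 + 12.44*n - 2.56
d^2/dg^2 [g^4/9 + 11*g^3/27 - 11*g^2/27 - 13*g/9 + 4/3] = 4*g^2/3 + 22*g/9 - 22/27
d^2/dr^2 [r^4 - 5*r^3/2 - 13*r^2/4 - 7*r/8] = 12*r^2 - 15*r - 13/2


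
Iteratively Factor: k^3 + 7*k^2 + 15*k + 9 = (k + 3)*(k^2 + 4*k + 3) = (k + 1)*(k + 3)*(k + 3)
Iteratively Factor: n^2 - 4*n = (n - 4)*(n)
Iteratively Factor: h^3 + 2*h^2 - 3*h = (h)*(h^2 + 2*h - 3) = h*(h - 1)*(h + 3)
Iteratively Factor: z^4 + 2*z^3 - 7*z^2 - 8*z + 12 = (z + 2)*(z^3 - 7*z + 6) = (z - 2)*(z + 2)*(z^2 + 2*z - 3) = (z - 2)*(z - 1)*(z + 2)*(z + 3)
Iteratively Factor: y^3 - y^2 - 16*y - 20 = (y + 2)*(y^2 - 3*y - 10) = (y - 5)*(y + 2)*(y + 2)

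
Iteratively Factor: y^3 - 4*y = (y)*(y^2 - 4) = y*(y + 2)*(y - 2)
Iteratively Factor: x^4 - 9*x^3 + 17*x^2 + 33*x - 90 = (x - 5)*(x^3 - 4*x^2 - 3*x + 18) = (x - 5)*(x - 3)*(x^2 - x - 6) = (x - 5)*(x - 3)^2*(x + 2)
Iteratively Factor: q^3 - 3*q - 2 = (q - 2)*(q^2 + 2*q + 1) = (q - 2)*(q + 1)*(q + 1)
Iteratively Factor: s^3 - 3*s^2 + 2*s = (s - 2)*(s^2 - s) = s*(s - 2)*(s - 1)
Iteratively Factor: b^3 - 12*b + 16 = (b - 2)*(b^2 + 2*b - 8) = (b - 2)^2*(b + 4)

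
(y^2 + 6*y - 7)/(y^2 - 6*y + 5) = (y + 7)/(y - 5)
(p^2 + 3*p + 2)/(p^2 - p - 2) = (p + 2)/(p - 2)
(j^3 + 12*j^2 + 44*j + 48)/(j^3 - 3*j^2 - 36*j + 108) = (j^2 + 6*j + 8)/(j^2 - 9*j + 18)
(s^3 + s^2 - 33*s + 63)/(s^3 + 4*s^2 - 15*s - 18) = (s^2 + 4*s - 21)/(s^2 + 7*s + 6)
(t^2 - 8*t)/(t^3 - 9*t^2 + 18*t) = (t - 8)/(t^2 - 9*t + 18)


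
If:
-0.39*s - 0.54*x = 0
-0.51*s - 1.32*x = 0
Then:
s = 0.00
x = 0.00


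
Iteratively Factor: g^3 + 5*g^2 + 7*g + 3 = (g + 1)*(g^2 + 4*g + 3) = (g + 1)*(g + 3)*(g + 1)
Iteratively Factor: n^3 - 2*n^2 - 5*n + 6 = (n - 3)*(n^2 + n - 2) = (n - 3)*(n - 1)*(n + 2)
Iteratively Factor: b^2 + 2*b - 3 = (b - 1)*(b + 3)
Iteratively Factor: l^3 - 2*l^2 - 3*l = (l - 3)*(l^2 + l) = (l - 3)*(l + 1)*(l)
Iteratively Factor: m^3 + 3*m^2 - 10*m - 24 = (m + 2)*(m^2 + m - 12) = (m + 2)*(m + 4)*(m - 3)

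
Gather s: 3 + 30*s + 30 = 30*s + 33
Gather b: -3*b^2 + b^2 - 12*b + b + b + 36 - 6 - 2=-2*b^2 - 10*b + 28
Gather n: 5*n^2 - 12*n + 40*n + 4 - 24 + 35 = 5*n^2 + 28*n + 15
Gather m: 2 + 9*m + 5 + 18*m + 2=27*m + 9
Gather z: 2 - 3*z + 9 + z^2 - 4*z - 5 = z^2 - 7*z + 6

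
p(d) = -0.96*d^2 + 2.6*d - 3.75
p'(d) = 2.6 - 1.92*d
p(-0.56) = -5.51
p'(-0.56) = 3.68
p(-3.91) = -28.59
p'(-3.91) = 10.11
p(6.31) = -25.57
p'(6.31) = -9.52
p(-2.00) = -12.79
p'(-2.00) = 6.44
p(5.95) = -22.27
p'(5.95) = -8.82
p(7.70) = -40.65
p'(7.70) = -12.18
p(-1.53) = -9.98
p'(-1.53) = 5.54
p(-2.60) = -17.00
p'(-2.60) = 7.59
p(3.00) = -4.59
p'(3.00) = -3.16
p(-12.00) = -173.19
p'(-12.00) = 25.64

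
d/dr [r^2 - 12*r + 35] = 2*r - 12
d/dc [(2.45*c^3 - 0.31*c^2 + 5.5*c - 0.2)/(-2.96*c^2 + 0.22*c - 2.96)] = (-7.252*c^4 + 1.078*c^3 - 5.5442*c^2 + 0.6512*c - 16.236)/(8.7616*c^4 - 1.3024*c^3 + 17.5716*c^2 - 1.3024*c + 8.7616)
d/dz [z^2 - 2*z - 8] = 2*z - 2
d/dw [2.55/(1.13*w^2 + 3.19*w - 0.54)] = (-5.763*w - 8.1345)/(1.13*w^2 + 3.19*w - 0.54)^2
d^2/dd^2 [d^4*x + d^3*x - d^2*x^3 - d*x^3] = 2*x*(6*d^2 + 3*d - x^2)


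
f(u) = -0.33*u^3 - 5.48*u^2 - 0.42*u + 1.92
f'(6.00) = -101.82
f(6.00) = -269.16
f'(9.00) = -179.25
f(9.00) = -686.31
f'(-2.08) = 18.09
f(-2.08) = -17.95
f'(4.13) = -62.57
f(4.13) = -116.53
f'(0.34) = -4.26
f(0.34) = 1.13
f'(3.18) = -45.28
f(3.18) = -65.44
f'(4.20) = -63.92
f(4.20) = -120.96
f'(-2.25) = 19.23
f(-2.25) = -21.12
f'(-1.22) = 11.48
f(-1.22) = -5.12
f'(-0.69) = 6.67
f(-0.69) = -0.29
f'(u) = -0.99*u^2 - 10.96*u - 0.42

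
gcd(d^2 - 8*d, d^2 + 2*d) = d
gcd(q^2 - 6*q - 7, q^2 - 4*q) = 1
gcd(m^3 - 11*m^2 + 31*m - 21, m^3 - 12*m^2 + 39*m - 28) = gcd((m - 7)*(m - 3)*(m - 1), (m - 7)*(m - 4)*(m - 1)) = m^2 - 8*m + 7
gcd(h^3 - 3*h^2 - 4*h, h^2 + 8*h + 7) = h + 1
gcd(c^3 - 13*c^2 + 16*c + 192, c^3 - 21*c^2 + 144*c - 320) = c^2 - 16*c + 64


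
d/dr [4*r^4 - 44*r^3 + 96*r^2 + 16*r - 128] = 16*r^3 - 132*r^2 + 192*r + 16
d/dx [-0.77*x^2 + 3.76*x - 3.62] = 3.76 - 1.54*x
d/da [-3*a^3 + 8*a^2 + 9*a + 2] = -9*a^2 + 16*a + 9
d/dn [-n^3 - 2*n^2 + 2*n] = -3*n^2 - 4*n + 2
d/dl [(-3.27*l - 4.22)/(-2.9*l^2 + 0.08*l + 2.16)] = (9.483*l^2 - 0.2616*l - (3.27*l + 4.22)*(5.8*l - 0.08) - 7.0632)/(-2.9*l^2 + 0.08*l + 2.16)^2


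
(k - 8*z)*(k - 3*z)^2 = k^3 - 14*k^2*z + 57*k*z^2 - 72*z^3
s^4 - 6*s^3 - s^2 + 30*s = s*(s - 5)*(s - 3)*(s + 2)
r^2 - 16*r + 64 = (r - 8)^2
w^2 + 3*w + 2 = (w + 1)*(w + 2)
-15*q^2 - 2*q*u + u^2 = (-5*q + u)*(3*q + u)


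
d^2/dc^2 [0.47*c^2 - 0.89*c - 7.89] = 0.940000000000000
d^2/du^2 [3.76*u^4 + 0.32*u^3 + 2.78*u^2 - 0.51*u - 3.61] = 45.12*u^2 + 1.92*u + 5.56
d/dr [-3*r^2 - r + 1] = -6*r - 1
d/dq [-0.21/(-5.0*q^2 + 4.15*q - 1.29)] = (0.8715 - 2.1*q)/(5.0*q^2 - 4.15*q + 1.29)^2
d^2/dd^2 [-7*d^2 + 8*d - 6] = -14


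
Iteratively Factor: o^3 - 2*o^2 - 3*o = (o - 3)*(o^2 + o) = o*(o - 3)*(o + 1)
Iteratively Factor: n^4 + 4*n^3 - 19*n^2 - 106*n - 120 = (n - 5)*(n^3 + 9*n^2 + 26*n + 24) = (n - 5)*(n + 3)*(n^2 + 6*n + 8) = (n - 5)*(n + 3)*(n + 4)*(n + 2)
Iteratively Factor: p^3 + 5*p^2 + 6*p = (p + 3)*(p^2 + 2*p) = p*(p + 3)*(p + 2)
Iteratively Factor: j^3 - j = (j)*(j^2 - 1) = j*(j + 1)*(j - 1)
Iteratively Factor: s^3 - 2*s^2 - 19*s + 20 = (s + 4)*(s^2 - 6*s + 5) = (s - 1)*(s + 4)*(s - 5)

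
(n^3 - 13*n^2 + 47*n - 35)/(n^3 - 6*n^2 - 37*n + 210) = (n - 1)/(n + 6)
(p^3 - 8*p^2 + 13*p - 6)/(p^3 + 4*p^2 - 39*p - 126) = (p^2 - 2*p + 1)/(p^2 + 10*p + 21)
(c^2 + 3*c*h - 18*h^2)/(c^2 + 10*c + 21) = (c^2 + 3*c*h - 18*h^2)/(c^2 + 10*c + 21)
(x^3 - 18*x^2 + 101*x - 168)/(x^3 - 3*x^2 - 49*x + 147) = (x - 8)/(x + 7)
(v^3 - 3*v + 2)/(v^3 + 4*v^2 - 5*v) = (v^2 + v - 2)/(v*(v + 5))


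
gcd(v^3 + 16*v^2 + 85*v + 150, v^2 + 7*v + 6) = v + 6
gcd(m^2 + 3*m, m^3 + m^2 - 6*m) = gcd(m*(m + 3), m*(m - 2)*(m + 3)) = m^2 + 3*m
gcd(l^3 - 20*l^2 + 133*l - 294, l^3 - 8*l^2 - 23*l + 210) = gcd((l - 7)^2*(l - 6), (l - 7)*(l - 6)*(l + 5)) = l^2 - 13*l + 42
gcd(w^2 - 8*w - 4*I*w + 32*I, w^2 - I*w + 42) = 1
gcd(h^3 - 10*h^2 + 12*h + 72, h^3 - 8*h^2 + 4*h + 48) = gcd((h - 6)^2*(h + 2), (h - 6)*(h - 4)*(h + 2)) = h^2 - 4*h - 12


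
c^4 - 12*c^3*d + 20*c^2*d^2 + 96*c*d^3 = c*(c - 8*d)*(c - 6*d)*(c + 2*d)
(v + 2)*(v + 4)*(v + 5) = v^3 + 11*v^2 + 38*v + 40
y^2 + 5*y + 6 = (y + 2)*(y + 3)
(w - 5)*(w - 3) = w^2 - 8*w + 15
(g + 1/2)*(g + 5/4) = g^2 + 7*g/4 + 5/8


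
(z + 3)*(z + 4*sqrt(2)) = z^2 + 3*z + 4*sqrt(2)*z + 12*sqrt(2)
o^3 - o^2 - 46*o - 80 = (o - 8)*(o + 2)*(o + 5)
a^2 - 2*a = a*(a - 2)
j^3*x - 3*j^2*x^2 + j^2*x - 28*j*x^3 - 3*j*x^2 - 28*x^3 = (j - 7*x)*(j + 4*x)*(j*x + x)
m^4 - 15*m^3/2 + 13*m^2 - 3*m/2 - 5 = (m - 5)*(m - 2)*(m - 1)*(m + 1/2)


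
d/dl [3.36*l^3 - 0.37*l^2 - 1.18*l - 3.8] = 10.08*l^2 - 0.74*l - 1.18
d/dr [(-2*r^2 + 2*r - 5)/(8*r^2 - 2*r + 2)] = 3*(-2*r^2 + 12*r - 1)/(2*(16*r^4 - 8*r^3 + 9*r^2 - 2*r + 1))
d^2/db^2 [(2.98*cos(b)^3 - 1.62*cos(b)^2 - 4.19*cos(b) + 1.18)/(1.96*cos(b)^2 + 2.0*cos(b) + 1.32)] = (1.37235607170314e-16*sin(b)^6 - 0.110554141241461*cos(b)^7 - 0.338431044616717*cos(b)^6 - 0.515242916944019*cos(b)^5 - 1.26876304480708*cos(b)^4 - 1.19643030418775*cos(b)^3 + 1.03591729445525*cos(b)^2 + 1.29758337706067*cos(b) + 0.191326721389188)/(0.072713462024585*cos(b)^6 + 0.222592230687505*cos(b)^5 + 0.374045801526718*cos(b)^4 + 0.377074885304586*cos(b)^3 + 0.251908396946565*cos(b)^2 + 0.100959158358473*cos(b) + 0.022211014838864)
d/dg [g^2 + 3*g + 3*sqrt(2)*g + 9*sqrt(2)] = 2*g + 3 + 3*sqrt(2)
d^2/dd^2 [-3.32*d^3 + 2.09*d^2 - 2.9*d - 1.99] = 4.18 - 19.92*d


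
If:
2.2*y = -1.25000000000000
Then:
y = -0.57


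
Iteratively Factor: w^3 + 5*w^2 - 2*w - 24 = (w + 4)*(w^2 + w - 6) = (w + 3)*(w + 4)*(w - 2)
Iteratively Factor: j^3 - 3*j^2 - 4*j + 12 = (j + 2)*(j^2 - 5*j + 6) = (j - 2)*(j + 2)*(j - 3)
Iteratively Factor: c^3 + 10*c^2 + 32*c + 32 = (c + 2)*(c^2 + 8*c + 16) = (c + 2)*(c + 4)*(c + 4)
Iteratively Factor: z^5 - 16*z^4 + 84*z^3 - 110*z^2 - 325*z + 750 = (z - 5)*(z^4 - 11*z^3 + 29*z^2 + 35*z - 150) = (z - 5)^2*(z^3 - 6*z^2 - z + 30) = (z - 5)^2*(z - 3)*(z^2 - 3*z - 10) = (z - 5)^3*(z - 3)*(z + 2)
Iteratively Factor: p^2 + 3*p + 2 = (p + 1)*(p + 2)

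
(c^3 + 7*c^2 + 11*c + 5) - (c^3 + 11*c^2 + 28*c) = -4*c^2 - 17*c + 5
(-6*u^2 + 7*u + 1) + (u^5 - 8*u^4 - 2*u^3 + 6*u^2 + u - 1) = u^5 - 8*u^4 - 2*u^3 + 8*u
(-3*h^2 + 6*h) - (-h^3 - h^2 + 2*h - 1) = h^3 - 2*h^2 + 4*h + 1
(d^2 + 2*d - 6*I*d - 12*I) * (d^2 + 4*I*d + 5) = d^4 + 2*d^3 - 2*I*d^3 + 29*d^2 - 4*I*d^2 + 58*d - 30*I*d - 60*I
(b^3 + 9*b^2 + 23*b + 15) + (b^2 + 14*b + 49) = b^3 + 10*b^2 + 37*b + 64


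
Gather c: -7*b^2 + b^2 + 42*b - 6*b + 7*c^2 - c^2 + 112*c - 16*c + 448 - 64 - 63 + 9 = -6*b^2 + 36*b + 6*c^2 + 96*c + 330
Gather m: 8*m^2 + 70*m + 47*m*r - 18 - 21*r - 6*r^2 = 8*m^2 + m*(47*r + 70) - 6*r^2 - 21*r - 18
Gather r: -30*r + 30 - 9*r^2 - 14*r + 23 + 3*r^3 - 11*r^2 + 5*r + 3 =3*r^3 - 20*r^2 - 39*r + 56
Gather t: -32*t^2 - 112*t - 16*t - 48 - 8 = -32*t^2 - 128*t - 56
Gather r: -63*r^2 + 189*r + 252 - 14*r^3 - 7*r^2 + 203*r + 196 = -14*r^3 - 70*r^2 + 392*r + 448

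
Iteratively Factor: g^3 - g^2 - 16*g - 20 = (g + 2)*(g^2 - 3*g - 10) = (g - 5)*(g + 2)*(g + 2)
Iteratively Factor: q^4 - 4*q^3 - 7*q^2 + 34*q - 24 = (q + 3)*(q^3 - 7*q^2 + 14*q - 8) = (q - 2)*(q + 3)*(q^2 - 5*q + 4) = (q - 4)*(q - 2)*(q + 3)*(q - 1)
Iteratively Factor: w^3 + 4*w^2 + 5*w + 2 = (w + 1)*(w^2 + 3*w + 2) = (w + 1)*(w + 2)*(w + 1)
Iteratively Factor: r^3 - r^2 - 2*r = (r - 2)*(r^2 + r) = r*(r - 2)*(r + 1)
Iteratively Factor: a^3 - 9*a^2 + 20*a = (a)*(a^2 - 9*a + 20) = a*(a - 5)*(a - 4)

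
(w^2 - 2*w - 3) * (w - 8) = w^3 - 10*w^2 + 13*w + 24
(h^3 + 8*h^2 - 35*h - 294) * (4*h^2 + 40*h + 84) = 4*h^5 + 72*h^4 + 264*h^3 - 1904*h^2 - 14700*h - 24696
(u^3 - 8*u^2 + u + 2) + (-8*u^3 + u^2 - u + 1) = -7*u^3 - 7*u^2 + 3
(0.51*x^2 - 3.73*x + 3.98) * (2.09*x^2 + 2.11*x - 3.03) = 1.0659*x^4 - 6.7196*x^3 - 1.0974*x^2 + 19.6997*x - 12.0594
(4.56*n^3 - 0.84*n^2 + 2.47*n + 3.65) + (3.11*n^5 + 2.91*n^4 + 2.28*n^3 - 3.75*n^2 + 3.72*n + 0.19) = 3.11*n^5 + 2.91*n^4 + 6.84*n^3 - 4.59*n^2 + 6.19*n + 3.84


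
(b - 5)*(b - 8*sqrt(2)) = b^2 - 8*sqrt(2)*b - 5*b + 40*sqrt(2)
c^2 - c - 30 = (c - 6)*(c + 5)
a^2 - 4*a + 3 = (a - 3)*(a - 1)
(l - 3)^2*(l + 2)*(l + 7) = l^4 + 3*l^3 - 31*l^2 - 3*l + 126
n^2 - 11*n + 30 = (n - 6)*(n - 5)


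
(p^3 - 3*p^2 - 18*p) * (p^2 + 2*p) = p^5 - p^4 - 24*p^3 - 36*p^2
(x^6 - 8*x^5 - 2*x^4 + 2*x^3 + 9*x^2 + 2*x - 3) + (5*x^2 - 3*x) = x^6 - 8*x^5 - 2*x^4 + 2*x^3 + 14*x^2 - x - 3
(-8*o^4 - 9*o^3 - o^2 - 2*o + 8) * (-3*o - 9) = 24*o^5 + 99*o^4 + 84*o^3 + 15*o^2 - 6*o - 72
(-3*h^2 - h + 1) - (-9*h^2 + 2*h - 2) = 6*h^2 - 3*h + 3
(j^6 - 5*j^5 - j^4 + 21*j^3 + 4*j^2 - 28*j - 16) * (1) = j^6 - 5*j^5 - j^4 + 21*j^3 + 4*j^2 - 28*j - 16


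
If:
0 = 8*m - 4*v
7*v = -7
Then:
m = -1/2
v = -1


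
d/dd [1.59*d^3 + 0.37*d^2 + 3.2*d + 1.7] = 4.77*d^2 + 0.74*d + 3.2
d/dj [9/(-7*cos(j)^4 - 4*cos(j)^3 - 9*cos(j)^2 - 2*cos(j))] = -18*(39*cos(j)/2 + 3*cos(2*j) + 7*cos(3*j)/2 + 4)*sin(j)/((7*cos(j)^3 + 4*cos(j)^2 + 9*cos(j) + 2)^2*cos(j)^2)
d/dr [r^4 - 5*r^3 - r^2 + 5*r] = 4*r^3 - 15*r^2 - 2*r + 5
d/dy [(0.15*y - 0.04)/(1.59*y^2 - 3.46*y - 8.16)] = (-0.2385*y^2 + 0.1272*y - 1.3624)/(2.5281*y^4 - 11.0028*y^3 - 13.9772*y^2 + 56.4672*y + 66.5856)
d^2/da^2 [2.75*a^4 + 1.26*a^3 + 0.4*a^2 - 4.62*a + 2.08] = 33.0*a^2 + 7.56*a + 0.8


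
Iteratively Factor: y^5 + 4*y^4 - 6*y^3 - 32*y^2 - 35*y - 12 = (y - 3)*(y^4 + 7*y^3 + 15*y^2 + 13*y + 4) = (y - 3)*(y + 4)*(y^3 + 3*y^2 + 3*y + 1) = (y - 3)*(y + 1)*(y + 4)*(y^2 + 2*y + 1) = (y - 3)*(y + 1)^2*(y + 4)*(y + 1)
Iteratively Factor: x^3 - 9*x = (x - 3)*(x^2 + 3*x) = x*(x - 3)*(x + 3)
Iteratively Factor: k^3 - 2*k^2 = (k)*(k^2 - 2*k) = k^2*(k - 2)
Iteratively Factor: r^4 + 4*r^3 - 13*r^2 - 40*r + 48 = (r - 1)*(r^3 + 5*r^2 - 8*r - 48) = (r - 1)*(r + 4)*(r^2 + r - 12) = (r - 1)*(r + 4)^2*(r - 3)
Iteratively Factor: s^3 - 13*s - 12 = (s + 3)*(s^2 - 3*s - 4) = (s + 1)*(s + 3)*(s - 4)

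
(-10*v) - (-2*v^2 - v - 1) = 2*v^2 - 9*v + 1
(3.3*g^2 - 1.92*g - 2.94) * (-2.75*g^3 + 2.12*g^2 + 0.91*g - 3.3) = -9.075*g^5 + 12.276*g^4 + 7.0176*g^3 - 18.87*g^2 + 3.6606*g + 9.702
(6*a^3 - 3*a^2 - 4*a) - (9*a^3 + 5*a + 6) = -3*a^3 - 3*a^2 - 9*a - 6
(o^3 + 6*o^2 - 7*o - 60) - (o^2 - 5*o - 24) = o^3 + 5*o^2 - 2*o - 36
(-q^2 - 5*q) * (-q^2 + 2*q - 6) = q^4 + 3*q^3 - 4*q^2 + 30*q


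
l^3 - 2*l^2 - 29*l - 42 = (l - 7)*(l + 2)*(l + 3)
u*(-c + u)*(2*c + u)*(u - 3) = -2*c^2*u^2 + 6*c^2*u + c*u^3 - 3*c*u^2 + u^4 - 3*u^3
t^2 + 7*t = t*(t + 7)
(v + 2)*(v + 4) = v^2 + 6*v + 8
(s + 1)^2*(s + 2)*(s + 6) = s^4 + 10*s^3 + 29*s^2 + 32*s + 12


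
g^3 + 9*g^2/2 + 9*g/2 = g*(g + 3/2)*(g + 3)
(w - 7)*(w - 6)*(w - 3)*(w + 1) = w^4 - 15*w^3 + 65*w^2 - 45*w - 126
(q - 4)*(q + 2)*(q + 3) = q^3 + q^2 - 14*q - 24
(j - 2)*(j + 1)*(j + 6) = j^3 + 5*j^2 - 8*j - 12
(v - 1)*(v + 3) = v^2 + 2*v - 3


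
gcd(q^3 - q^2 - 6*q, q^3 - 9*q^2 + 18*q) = q^2 - 3*q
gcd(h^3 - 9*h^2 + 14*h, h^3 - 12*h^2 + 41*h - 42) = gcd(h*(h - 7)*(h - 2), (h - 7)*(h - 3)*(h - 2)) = h^2 - 9*h + 14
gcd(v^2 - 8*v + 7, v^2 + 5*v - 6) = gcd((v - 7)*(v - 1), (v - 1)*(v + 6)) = v - 1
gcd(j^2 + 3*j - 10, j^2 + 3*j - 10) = j^2 + 3*j - 10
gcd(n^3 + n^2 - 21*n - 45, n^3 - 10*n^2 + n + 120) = n^2 - 2*n - 15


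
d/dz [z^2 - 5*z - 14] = 2*z - 5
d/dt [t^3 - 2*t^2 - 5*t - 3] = 3*t^2 - 4*t - 5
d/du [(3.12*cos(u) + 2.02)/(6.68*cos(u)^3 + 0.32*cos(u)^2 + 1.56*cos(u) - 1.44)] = (41.6832*cos(u)^3 + 41.4792*cos(u)^2 + 1.2928*cos(u) + 7.644)*sin(u)/(44.6224*cos(u)^6 + 4.2752*cos(u)^5 + 20.944*cos(u)^4 - 18.24*cos(u)^3 + 1.512*cos(u)^2 - 4.4928*cos(u) + 2.0736)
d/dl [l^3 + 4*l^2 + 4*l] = 3*l^2 + 8*l + 4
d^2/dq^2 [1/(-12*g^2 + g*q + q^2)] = 2*(12*g^2 - g*q - q^2 + (g + 2*q)^2)/(-12*g^2 + g*q + q^2)^3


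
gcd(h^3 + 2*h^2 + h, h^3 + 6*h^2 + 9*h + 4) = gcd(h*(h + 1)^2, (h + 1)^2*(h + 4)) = h^2 + 2*h + 1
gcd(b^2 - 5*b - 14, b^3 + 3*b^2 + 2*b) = b + 2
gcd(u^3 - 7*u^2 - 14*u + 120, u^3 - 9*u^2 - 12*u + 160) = u^2 - u - 20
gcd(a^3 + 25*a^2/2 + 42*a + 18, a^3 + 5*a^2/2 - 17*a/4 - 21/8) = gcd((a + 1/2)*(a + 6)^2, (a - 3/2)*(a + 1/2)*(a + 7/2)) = a + 1/2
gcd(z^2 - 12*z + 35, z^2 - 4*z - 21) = z - 7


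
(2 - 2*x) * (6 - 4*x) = 8*x^2 - 20*x + 12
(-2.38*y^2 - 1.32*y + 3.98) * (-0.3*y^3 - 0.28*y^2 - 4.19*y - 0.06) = 0.714*y^5 + 1.0624*y^4 + 9.1478*y^3 + 4.5592*y^2 - 16.597*y - 0.2388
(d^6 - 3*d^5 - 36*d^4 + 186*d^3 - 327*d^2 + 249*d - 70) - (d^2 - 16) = d^6 - 3*d^5 - 36*d^4 + 186*d^3 - 328*d^2 + 249*d - 54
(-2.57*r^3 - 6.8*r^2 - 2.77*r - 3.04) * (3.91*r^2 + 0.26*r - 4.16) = -10.0487*r^5 - 27.2562*r^4 - 1.9075*r^3 + 15.6814*r^2 + 10.7328*r + 12.6464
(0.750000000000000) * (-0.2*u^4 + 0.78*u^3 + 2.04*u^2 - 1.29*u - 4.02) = -0.15*u^4 + 0.585*u^3 + 1.53*u^2 - 0.9675*u - 3.015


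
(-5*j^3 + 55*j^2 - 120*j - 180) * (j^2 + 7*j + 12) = -5*j^5 + 20*j^4 + 205*j^3 - 360*j^2 - 2700*j - 2160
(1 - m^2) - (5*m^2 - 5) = 6 - 6*m^2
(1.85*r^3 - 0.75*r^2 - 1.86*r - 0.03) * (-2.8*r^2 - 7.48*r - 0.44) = -5.18*r^5 - 11.738*r^4 + 10.004*r^3 + 14.3268*r^2 + 1.0428*r + 0.0132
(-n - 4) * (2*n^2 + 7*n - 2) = -2*n^3 - 15*n^2 - 26*n + 8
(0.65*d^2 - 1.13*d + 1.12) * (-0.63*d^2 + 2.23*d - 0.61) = -0.4095*d^4 + 2.1614*d^3 - 3.622*d^2 + 3.1869*d - 0.6832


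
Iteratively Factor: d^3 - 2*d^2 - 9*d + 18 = (d - 3)*(d^2 + d - 6) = (d - 3)*(d + 3)*(d - 2)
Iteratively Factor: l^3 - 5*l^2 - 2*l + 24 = (l + 2)*(l^2 - 7*l + 12) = (l - 4)*(l + 2)*(l - 3)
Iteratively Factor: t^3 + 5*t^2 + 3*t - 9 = (t + 3)*(t^2 + 2*t - 3) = (t + 3)^2*(t - 1)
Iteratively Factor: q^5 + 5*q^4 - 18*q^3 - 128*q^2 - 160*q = (q + 4)*(q^4 + q^3 - 22*q^2 - 40*q) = (q - 5)*(q + 4)*(q^3 + 6*q^2 + 8*q) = (q - 5)*(q + 4)^2*(q^2 + 2*q) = (q - 5)*(q + 2)*(q + 4)^2*(q)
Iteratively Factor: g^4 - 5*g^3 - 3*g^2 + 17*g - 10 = (g - 1)*(g^3 - 4*g^2 - 7*g + 10) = (g - 5)*(g - 1)*(g^2 + g - 2) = (g - 5)*(g - 1)^2*(g + 2)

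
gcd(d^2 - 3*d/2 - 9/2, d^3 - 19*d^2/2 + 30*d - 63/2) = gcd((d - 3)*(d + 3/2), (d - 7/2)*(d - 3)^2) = d - 3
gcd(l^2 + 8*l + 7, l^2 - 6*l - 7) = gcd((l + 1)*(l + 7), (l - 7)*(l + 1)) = l + 1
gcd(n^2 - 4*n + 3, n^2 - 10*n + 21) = n - 3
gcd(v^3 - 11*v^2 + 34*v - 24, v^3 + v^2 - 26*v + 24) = v^2 - 5*v + 4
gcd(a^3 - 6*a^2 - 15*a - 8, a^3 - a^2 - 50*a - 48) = a^2 - 7*a - 8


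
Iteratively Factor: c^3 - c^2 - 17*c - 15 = (c + 1)*(c^2 - 2*c - 15) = (c + 1)*(c + 3)*(c - 5)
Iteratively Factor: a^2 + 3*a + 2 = (a + 2)*(a + 1)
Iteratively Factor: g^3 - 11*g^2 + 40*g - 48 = (g - 4)*(g^2 - 7*g + 12) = (g - 4)*(g - 3)*(g - 4)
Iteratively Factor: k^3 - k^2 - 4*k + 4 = (k - 1)*(k^2 - 4) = (k - 2)*(k - 1)*(k + 2)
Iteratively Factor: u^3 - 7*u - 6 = (u + 2)*(u^2 - 2*u - 3) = (u - 3)*(u + 2)*(u + 1)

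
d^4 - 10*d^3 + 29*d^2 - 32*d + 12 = (d - 6)*(d - 2)*(d - 1)^2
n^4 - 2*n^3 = n^3*(n - 2)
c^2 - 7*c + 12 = (c - 4)*(c - 3)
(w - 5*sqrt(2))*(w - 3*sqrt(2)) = w^2 - 8*sqrt(2)*w + 30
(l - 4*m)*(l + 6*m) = l^2 + 2*l*m - 24*m^2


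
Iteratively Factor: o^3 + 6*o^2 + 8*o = (o + 4)*(o^2 + 2*o) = o*(o + 4)*(o + 2)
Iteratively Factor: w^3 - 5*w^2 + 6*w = (w - 2)*(w^2 - 3*w) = w*(w - 2)*(w - 3)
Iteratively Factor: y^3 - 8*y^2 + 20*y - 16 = (y - 2)*(y^2 - 6*y + 8) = (y - 4)*(y - 2)*(y - 2)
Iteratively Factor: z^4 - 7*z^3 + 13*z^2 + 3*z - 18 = (z + 1)*(z^3 - 8*z^2 + 21*z - 18) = (z - 3)*(z + 1)*(z^2 - 5*z + 6) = (z - 3)*(z - 2)*(z + 1)*(z - 3)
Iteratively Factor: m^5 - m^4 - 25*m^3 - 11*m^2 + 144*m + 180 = (m + 2)*(m^4 - 3*m^3 - 19*m^2 + 27*m + 90) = (m + 2)^2*(m^3 - 5*m^2 - 9*m + 45) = (m - 3)*(m + 2)^2*(m^2 - 2*m - 15) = (m - 3)*(m + 2)^2*(m + 3)*(m - 5)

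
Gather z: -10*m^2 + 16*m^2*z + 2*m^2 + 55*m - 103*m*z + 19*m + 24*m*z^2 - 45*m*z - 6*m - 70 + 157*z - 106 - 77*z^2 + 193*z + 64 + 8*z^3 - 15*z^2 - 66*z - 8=-8*m^2 + 68*m + 8*z^3 + z^2*(24*m - 92) + z*(16*m^2 - 148*m + 284) - 120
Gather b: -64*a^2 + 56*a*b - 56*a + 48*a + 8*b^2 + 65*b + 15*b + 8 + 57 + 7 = -64*a^2 - 8*a + 8*b^2 + b*(56*a + 80) + 72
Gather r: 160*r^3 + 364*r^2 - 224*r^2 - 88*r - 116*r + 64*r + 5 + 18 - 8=160*r^3 + 140*r^2 - 140*r + 15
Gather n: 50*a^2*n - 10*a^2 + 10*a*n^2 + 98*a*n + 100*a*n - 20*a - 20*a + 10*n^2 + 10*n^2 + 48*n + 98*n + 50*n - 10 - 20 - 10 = -10*a^2 - 40*a + n^2*(10*a + 20) + n*(50*a^2 + 198*a + 196) - 40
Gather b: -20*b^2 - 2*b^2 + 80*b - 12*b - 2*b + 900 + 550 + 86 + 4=-22*b^2 + 66*b + 1540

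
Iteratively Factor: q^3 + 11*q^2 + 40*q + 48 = (q + 4)*(q^2 + 7*q + 12) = (q + 4)^2*(q + 3)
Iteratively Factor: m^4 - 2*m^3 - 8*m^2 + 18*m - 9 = (m - 3)*(m^3 + m^2 - 5*m + 3) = (m - 3)*(m - 1)*(m^2 + 2*m - 3) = (m - 3)*(m - 1)*(m + 3)*(m - 1)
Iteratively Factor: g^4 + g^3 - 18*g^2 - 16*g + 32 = (g - 4)*(g^3 + 5*g^2 + 2*g - 8) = (g - 4)*(g + 2)*(g^2 + 3*g - 4) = (g - 4)*(g - 1)*(g + 2)*(g + 4)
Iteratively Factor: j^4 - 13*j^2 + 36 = (j + 2)*(j^3 - 2*j^2 - 9*j + 18) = (j - 3)*(j + 2)*(j^2 + j - 6) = (j - 3)*(j + 2)*(j + 3)*(j - 2)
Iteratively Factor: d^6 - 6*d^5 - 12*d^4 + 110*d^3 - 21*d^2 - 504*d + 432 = (d + 3)*(d^5 - 9*d^4 + 15*d^3 + 65*d^2 - 216*d + 144) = (d - 4)*(d + 3)*(d^4 - 5*d^3 - 5*d^2 + 45*d - 36) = (d - 4)^2*(d + 3)*(d^3 - d^2 - 9*d + 9) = (d - 4)^2*(d - 1)*(d + 3)*(d^2 - 9) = (d - 4)^2*(d - 3)*(d - 1)*(d + 3)*(d + 3)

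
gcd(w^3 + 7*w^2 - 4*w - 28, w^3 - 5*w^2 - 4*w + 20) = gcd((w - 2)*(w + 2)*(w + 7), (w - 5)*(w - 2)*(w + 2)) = w^2 - 4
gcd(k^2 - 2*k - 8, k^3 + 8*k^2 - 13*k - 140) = k - 4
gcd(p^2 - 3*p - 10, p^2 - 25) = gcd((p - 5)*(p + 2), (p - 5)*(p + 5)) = p - 5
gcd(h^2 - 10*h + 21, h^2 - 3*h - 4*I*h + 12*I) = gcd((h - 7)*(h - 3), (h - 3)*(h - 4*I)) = h - 3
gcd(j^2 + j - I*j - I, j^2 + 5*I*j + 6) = j - I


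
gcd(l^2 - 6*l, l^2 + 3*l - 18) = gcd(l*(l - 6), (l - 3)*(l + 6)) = 1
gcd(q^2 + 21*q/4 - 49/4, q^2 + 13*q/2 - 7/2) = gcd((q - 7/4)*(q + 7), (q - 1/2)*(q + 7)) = q + 7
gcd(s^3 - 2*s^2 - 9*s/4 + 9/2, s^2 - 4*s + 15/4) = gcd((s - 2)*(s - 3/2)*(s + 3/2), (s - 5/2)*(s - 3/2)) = s - 3/2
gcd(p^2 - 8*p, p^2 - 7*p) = p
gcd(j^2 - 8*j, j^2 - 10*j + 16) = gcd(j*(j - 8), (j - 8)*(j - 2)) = j - 8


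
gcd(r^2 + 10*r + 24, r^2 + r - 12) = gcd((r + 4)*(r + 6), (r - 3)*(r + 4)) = r + 4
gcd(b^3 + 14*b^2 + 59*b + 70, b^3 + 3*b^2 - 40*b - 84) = b^2 + 9*b + 14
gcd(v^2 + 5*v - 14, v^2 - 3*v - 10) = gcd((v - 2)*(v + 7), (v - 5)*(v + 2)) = 1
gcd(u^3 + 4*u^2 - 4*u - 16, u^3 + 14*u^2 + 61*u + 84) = u + 4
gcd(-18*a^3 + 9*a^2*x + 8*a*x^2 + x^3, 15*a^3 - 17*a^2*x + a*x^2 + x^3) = -a + x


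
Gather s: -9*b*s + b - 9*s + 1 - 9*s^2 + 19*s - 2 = b - 9*s^2 + s*(10 - 9*b) - 1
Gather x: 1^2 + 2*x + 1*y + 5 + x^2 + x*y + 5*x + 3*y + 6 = x^2 + x*(y + 7) + 4*y + 12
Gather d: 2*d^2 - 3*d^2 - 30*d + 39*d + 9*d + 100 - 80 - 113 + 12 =-d^2 + 18*d - 81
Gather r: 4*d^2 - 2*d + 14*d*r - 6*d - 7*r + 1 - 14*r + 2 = 4*d^2 - 8*d + r*(14*d - 21) + 3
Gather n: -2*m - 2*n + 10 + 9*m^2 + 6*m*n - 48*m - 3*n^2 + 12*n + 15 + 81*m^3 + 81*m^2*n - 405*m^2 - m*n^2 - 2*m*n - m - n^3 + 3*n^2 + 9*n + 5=81*m^3 - 396*m^2 - m*n^2 - 51*m - n^3 + n*(81*m^2 + 4*m + 19) + 30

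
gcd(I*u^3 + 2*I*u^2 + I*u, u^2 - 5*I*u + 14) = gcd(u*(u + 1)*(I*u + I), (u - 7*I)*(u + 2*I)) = 1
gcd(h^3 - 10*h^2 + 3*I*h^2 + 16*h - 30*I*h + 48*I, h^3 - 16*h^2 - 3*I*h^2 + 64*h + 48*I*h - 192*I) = h - 8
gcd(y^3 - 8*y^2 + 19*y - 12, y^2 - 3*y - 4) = y - 4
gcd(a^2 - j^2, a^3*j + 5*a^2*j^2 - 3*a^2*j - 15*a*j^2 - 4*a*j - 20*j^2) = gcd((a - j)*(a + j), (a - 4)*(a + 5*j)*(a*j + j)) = 1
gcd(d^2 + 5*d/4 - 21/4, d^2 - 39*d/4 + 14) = d - 7/4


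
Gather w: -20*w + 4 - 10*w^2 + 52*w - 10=-10*w^2 + 32*w - 6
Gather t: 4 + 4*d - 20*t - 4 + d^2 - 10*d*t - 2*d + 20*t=d^2 - 10*d*t + 2*d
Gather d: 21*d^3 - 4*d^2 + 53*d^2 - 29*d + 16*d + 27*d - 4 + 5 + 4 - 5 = 21*d^3 + 49*d^2 + 14*d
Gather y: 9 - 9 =0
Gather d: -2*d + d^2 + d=d^2 - d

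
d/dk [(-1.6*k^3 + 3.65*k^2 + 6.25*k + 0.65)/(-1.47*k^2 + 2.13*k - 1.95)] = (2.352*k^4 - 6.816*k^3 + 26.322*k^2 - 12.324*k - 13.572)/(2.1609*k^4 - 6.2622*k^3 + 10.2699*k^2 - 8.307*k + 3.8025)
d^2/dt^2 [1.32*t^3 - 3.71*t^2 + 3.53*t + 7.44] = 7.92*t - 7.42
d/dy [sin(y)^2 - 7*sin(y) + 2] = (2*sin(y) - 7)*cos(y)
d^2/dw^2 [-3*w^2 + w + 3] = -6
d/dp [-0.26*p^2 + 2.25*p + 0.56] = 2.25 - 0.52*p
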